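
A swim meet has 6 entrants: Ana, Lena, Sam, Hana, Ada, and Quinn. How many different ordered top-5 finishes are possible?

720

This is an ordered selection of 5 from 6: P(6,5).
That gives 6 × 5 × 4 × 3 × 2 = 720.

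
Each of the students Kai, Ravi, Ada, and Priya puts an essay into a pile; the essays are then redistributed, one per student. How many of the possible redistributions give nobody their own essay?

Count assignments avoiding every fixed point. For any j of the 4 students fixed to their own essay, the other 4−j can be arranged in (4−j)! ways.
By inclusion–exclusion this is Σ_{j=0}^{4} (−1)^j C(4,j)·(4−j)!.
Computing: 24 − 24 + 12 − 4 + 1 = 9.

9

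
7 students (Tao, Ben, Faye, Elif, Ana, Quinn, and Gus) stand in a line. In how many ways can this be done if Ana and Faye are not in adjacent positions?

Of the 7! = 5040 arrangements, those with Ana and Faye adjacent number 2 × 6! = 1440 (treat the pair as a block with 2 internal orders).
So 5040 − 1440 = 3600 arrangements keep them apart.

3600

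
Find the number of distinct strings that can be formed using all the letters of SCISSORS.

The 8 letters of SCISSORS have repeats: S appearing 4 times.
So there are 8! / (4!) = 1680 distinguishable arrangements.

1680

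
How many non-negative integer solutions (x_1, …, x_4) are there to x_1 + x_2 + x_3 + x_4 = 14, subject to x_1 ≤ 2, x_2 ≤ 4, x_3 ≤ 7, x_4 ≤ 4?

Without the upper bounds there are C(17,3) = 680 ways to split 14 among 4 variables.
Subtract solutions that violate a single cap (substitute x_i' = x_i − (cap_i+1)): x_1 ≥ 3 gives C(14,3) = 364; x_2 ≥ 5 gives C(12,3) = 220; x_3 ≥ 8 gives C(9,3) = 84; x_4 ≥ 5 gives C(12,3) = 220. Together 888.
Add back pairs where two caps are both exceeded: 84 + 20 + 84 + 4 + 35 + 4 = 231.
Subtract triples: 0 + 4 + 0 + 0 = 4.
By inclusion–exclusion the count is 680 − 888 + 231 − 4 = 19.

19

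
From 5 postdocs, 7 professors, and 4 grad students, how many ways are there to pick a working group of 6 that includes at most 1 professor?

966

Split by how many professors are chosen (0 through 1).
Sum: C(7,0)·C(9,6) + C(7,1)·C(9,5) = 84 + 882 = 966.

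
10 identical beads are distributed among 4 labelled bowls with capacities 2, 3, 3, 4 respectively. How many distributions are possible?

10

By stars and bars, unrestricted non-negative solutions to x_1+…+x_4 = 10 number C(10+3,3) = 286.
Subtract solutions that violate a single cap (substitute x_i' = x_i − (cap_i+1)): x_1 ≥ 3 gives C(10,3) = 120; x_2 ≥ 4 gives C(9,3) = 84; x_3 ≥ 4 gives C(9,3) = 84; x_4 ≥ 5 gives C(8,3) = 56. Together 344.
Add back pairs where two caps are both exceeded: 20 + 20 + 10 + 10 + 4 + 4 = 68.
By inclusion–exclusion the count is 286 − 344 + 68 = 10.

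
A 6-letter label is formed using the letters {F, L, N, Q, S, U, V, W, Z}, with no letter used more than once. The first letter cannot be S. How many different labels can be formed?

The first letter has 9−1 = 8 choices (anything except S).
The remaining 5 letters are filled from the other 8 symbols without repetition: 8 × 7 × 6 × 5 × 4 = 6720.
Total: 8 × 6720 = 53760.

53760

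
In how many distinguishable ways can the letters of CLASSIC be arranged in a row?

1260

CLASSIC has 7 letters with C appearing twice and S appearing twice.
Dividing 7! = 5040 by 2!·2! = 4 for the repeated letters gives 1260.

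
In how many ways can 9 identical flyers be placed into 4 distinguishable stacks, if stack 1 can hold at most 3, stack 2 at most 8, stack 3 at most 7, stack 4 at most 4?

Ignoring the caps, the number of non-negative solutions to x_1+…+x_4 = 9 is C(12,3) = 220.
Subtract solutions that violate a single cap (substitute x_i' = x_i − (cap_i+1)): x_1 ≥ 4 gives C(8,3) = 56; x_2 ≥ 9 gives C(3,3) = 1; x_3 ≥ 8 gives C(4,3) = 4; x_4 ≥ 5 gives C(7,3) = 35. Together 96.
Add back pairs where two caps are both exceeded: 0 + 0 + 1 + 0 + 0 + 0 = 1.
By inclusion–exclusion the count is 220 − 96 + 1 = 125.

125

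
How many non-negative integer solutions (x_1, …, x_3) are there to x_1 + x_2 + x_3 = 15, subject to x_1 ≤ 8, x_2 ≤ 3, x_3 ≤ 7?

By stars and bars, unrestricted non-negative solutions to x_1+…+x_3 = 15 number C(15+2,2) = 136.
Subtract solutions that violate a single cap (substitute x_i' = x_i − (cap_i+1)): x_1 ≥ 9 gives C(8,2) = 28; x_2 ≥ 4 gives C(13,2) = 78; x_3 ≥ 8 gives C(9,2) = 36. Together 142.
Add back pairs where two caps are both exceeded: 6 + 0 + 10 = 16.
By inclusion–exclusion the count is 136 − 142 + 16 = 10.

10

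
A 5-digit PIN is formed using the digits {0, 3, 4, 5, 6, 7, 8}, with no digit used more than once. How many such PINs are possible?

2520

Choose and order 5 of the 7 symbols: the first digit has 7 options, the next 6, and so on down to 3.
That product is 7 × 6 × 5 × 4 × 3 = 2520.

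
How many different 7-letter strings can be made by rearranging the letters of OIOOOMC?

OIOOOMC has 7 letters with O appearing 4 times.
The number of distinct arrangements is 7!/(4!) = 5040/24 = 210.

210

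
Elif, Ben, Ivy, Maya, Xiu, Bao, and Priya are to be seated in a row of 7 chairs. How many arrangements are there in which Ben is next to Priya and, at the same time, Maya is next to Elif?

Treat {Ben,Priya} as one block (2 orders) and {Maya,Elif} as another (2 orders).
That leaves 5 units to arrange: 2 × 2 × 5! = 4 × 120 = 480.

480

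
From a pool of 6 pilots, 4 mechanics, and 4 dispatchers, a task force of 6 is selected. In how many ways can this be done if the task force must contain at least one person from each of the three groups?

Unrestricted: C(14,6) = 3003 ways to pick any 6 of the 14.
Selections missing a whole group: no pilots → C(8,6) = 28; no mechanics → C(10,6) = 210; no dispatchers → C(10,6) = 210.
Add back selections omitting two groups (i.e. drawn from a single group): C(6,6) + C(4,6) + C(4,6) = 1.
By inclusion–exclusion: 3003 − 448 + 1 = 2556.

2556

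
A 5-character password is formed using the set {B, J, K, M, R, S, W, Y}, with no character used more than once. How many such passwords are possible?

6720

With no repetition, fill the 5 characters in order: 8 choices, then 7, down to 4.
8 × 7 × 6 × 5 × 4 = 6720.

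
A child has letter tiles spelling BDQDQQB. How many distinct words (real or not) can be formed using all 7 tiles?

BDQDQQB has 7 letters with B appearing twice, D appearing twice, and Q appearing 3 times.
Dividing 7! = 5040 by 3!·2!·2! = 24 for the repeated letters gives 210.

210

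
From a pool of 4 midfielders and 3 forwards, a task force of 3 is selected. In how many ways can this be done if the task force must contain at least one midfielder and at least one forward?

30

Unrestricted: C(7,3) = 35 ways to pick any 3 of the 7.
Selections missing a whole group: no midfielders → C(3,3) = 1; no forwards → C(4,3) = 4.
Both groups omitted at once is impossible, so 35 − 5 = 30.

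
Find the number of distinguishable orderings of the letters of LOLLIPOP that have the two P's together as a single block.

420

Treat the 2 copies of P as a single block. The multiset to arrange is then {PP, I, L, L, L, O, O}, 7 items in all.
That gives (7)!/(3!·2!) = 420 arrangements.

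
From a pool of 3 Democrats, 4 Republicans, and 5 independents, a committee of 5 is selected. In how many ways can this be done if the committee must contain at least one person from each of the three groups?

Total 5-person selections from all 12: C(12,5) = 792.
Selections missing a whole group: no Democrats → C(9,5) = 126; no Republicans → C(8,5) = 56; no independents → C(7,5) = 21.
Add back selections omitting two groups (i.e. drawn from a single group): C(3,5) + C(4,5) + C(5,5) = 1.
By inclusion–exclusion: 792 − 203 + 1 = 590.

590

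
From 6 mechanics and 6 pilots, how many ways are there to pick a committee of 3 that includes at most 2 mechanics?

Split by how many mechanics are chosen (0 through 2).
Sum: C(6,0)·C(6,3) + C(6,1)·C(6,2) + C(6,2)·C(6,1) = 20 + 90 + 90 = 200.

200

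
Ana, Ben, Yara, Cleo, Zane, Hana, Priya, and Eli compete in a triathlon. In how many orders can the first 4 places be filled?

1680

There are 8 choices for 1st place, 7 for 2nd, and so on down to 5 for position 4.
That gives 8 × 7 × 6 × 5 = 1680.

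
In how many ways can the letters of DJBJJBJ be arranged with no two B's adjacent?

There are 7!/(4!·2!) = 105 arrangements of DJBJJBJ in total.
If the two B's are adjacent, glue them into one block, leaving 6 items to arrange: (6)!/(4!) = 30 ways.
Hence 105 − 30 = 75.

75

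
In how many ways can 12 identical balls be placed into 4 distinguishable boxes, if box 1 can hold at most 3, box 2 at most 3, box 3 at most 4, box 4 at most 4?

10

Without the upper bounds there are C(15,3) = 455 ways to split 12 among 4 boxes.
Subtract solutions that violate a single cap (substitute x_i' = x_i − (cap_i+1)): x_1 ≥ 4 gives C(11,3) = 165; x_2 ≥ 4 gives C(11,3) = 165; x_3 ≥ 5 gives C(10,3) = 120; x_4 ≥ 5 gives C(10,3) = 120. Together 570.
Add back pairs where two caps are both exceeded: 35 + 20 + 20 + 20 + 20 + 10 = 125.
By inclusion–exclusion the count is 455 − 570 + 125 = 10.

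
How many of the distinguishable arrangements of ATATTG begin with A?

20

With the first slot taken by A, it remains to arrange the other 5 letters (TATTG).
Those 5 letters have T appearing 3 times, giving (5)!/(3!) = 20.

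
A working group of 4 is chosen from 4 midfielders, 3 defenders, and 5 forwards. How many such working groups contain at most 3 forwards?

490

Split by how many forwards are chosen (0 through 3).
Sum: C(5,0)·C(7,4) + C(5,1)·C(7,3) + C(5,2)·C(7,2) + C(5,3)·C(7,1) = 35 + 175 + 210 + 70 = 490.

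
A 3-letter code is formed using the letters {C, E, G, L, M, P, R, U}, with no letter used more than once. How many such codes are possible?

With no repetition, fill the 3 letters in order: 8 choices, then 7, down to 6.
8 × 7 × 6 = 336.

336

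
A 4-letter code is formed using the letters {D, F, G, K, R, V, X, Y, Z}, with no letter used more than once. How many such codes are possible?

This is a permutation of 4 out of 9: P(9,4) = 9!/5!.
That product is 9 × 8 × 7 × 6 = 3024.

3024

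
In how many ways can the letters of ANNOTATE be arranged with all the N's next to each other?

Treat the 2 copies of N as a single block. The multiset to arrange is then {NN, A, A, E, O, T, T}, 7 items in all.
That gives (7)!/(2!·2!) = 1260 arrangements.

1260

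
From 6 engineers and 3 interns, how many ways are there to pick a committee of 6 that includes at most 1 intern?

19

Split by how many interns are chosen (0 through 1).
Sum: C(3,0)·C(6,6) + C(3,1)·C(6,5) = 1 + 18 = 19.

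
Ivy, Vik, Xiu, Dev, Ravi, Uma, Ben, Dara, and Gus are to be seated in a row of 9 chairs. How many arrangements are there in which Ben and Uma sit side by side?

Glue Ben and Uma into one block (2 internal orders), leaving 8 units to arrange in a row.
So the count is 2·(8)! = 80640.

80640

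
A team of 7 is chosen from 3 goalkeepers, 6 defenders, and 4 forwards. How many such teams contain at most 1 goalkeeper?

Split by how many goalkeepers are chosen (0 through 1).
Sum: C(3,0)·C(10,7) + C(3,1)·C(10,6) = 120 + 630 = 750.

750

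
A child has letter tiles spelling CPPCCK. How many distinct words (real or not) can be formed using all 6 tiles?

Letter multiplicities in CPPCCK: C×3, K×1, P×2.
So there are 6! / (3!·2!) = 60 distinguishable arrangements.

60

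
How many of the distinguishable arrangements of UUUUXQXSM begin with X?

1680

With the first slot taken by X, it remains to arrange the other 8 letters (UUUUQXSM).
Those 8 letters have U appearing 4 times, giving (8)!/(4!) = 1680.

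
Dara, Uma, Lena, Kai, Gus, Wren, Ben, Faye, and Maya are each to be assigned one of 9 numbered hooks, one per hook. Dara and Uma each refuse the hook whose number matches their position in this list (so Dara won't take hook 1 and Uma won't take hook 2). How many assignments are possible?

287280

Let Aᵢ (for i ∈ {1, 2}) be the placements that put person i in their forbidden hook. Any j of these fix j positions, leaving (9−j)! ways to fill the rest, and there are C(2,j) ways to pick which j.
By inclusion–exclusion, the number of valid placements is Σ_{j=0}^{2} (−1)^j C(2,j)·(9−j)!.
Computing: 362880 − 80640 + 5040 = 287280.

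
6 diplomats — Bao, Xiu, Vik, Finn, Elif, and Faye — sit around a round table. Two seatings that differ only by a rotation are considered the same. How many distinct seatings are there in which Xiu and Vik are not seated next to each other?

72

All circular seatings of 6 people number (5)! = 120.
Seatings with Xiu beside Vik: treat them as a block with 2 internal orders, giving 2 × (4)! = 48.
Subtracting, 120 − 48 = 72.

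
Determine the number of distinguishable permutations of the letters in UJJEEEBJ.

UJJEEEBJ has 8 letters with E appearing 3 times and J appearing 3 times.
The number of distinct arrangements is 8!/(3!·3!) = 40320/36 = 1120.

1120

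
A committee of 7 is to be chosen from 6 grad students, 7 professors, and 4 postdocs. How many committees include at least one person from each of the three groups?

Total 7-person selections from all 17: C(17,7) = 19448.
Selections missing a whole group: no grad students → C(11,7) = 330; no professors → C(10,7) = 120; no postdocs → C(13,7) = 1716.
Add back selections omitting two groups (i.e. drawn from a single group): C(6,7) + C(7,7) + C(4,7) = 1.
By inclusion–exclusion: 19448 − 2166 + 1 = 17283.

17283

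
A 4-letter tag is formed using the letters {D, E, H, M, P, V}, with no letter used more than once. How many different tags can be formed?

This is a permutation of 4 out of 6: P(6,4) = 6!/2!.
6 × 5 × 4 × 3 = 360.

360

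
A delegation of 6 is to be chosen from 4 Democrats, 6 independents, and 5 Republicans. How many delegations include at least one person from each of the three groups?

4250

Unrestricted: C(15,6) = 5005 ways to pick any 6 of the 15.
Selections missing a whole group: no Democrats → C(11,6) = 462; no independents → C(9,6) = 84; no Republicans → C(10,6) = 210.
Add back selections omitting two groups (i.e. drawn from a single group): C(4,6) + C(6,6) + C(5,6) = 1.
By inclusion–exclusion: 5005 − 756 + 1 = 4250.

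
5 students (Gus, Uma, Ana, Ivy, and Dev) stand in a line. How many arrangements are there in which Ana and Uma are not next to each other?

There are 5! = 120 arrangements in all. If Ana and Uma are adjacent, merging them into one block gives 2·(4)! = 48 arrangements.
Complementary counting: 120 − 48 = 72.

72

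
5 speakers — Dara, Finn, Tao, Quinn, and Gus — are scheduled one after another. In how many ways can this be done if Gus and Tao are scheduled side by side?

48

Place the 3 others and the Gus-Tao pair as 4 objects in a line; the pair has 2 internal arrangements.
So the count is 2·(4)! = 48.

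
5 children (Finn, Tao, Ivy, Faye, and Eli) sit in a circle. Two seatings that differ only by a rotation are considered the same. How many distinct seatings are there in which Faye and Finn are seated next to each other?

12

Glue Faye and Finn into a block (2 internal orders). Seating 4 units around a circle gives (3)! arrangements.
So 2 × (3)! = 2 × 6 = 12.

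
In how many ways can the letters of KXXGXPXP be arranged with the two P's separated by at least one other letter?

630

Total arrangements of KXXGXPXP: 8!/(4!·2!) = 840.
Arrangements with the P's together: treat PP as one letter, giving (7)!/(4!) = 210.
Subtracting, 840 − 210 = 630 arrangements keep the P's apart.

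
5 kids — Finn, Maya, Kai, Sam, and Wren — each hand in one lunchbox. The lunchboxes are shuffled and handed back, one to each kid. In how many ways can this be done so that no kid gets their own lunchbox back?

Count assignments avoiding every fixed point. For any j of the 5 kids fixed to their own lunchbox, the other 5−j can be arranged in (5−j)! ways.
By inclusion–exclusion this is Σ_{j=0}^{5} (−1)^j C(5,j)·(5−j)!.
Computing: 120 − 120 + 60 − 20 + 5 − 1 = 44.

44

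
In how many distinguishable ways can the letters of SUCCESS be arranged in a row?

Letter multiplicities in SUCCESS: C×2, E×1, S×3, U×1.
Dividing 7! = 5040 by 3!·2! = 12 for the repeated letters gives 420.

420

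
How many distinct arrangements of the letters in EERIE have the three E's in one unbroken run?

Treat the 3 copies of E as a single block. The multiset to arrange is then {EEE, I, R}, 3 items in all.
All 3 items are distinct, so there are (3)! = 6 arrangements.

6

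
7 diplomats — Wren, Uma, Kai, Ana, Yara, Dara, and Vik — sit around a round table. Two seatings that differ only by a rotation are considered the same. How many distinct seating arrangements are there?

720

Around a circle, 7 distinct people have 7!/7 = (6)! = 720 rotationally distinct seatings.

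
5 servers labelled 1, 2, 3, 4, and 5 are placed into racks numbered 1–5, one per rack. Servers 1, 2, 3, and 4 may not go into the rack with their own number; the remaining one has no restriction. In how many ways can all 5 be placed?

53

Let Aᵢ (for 1 ≤ i ≤ 4) be the placements that put server i in its forbidden rack. Any j of these fix j positions, leaving (5−j)! ways to fill the rest, and there are C(4,j) ways to pick which j.
By inclusion–exclusion, the number of valid placements is Σ_{j=0}^{4} (−1)^j C(4,j)·(5−j)!.
Computing: 120 − 96 + 36 − 8 + 1 = 53.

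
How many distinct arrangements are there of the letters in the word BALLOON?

1260

BALLOON has 7 letters with L appearing twice and O appearing twice.
The number of distinct arrangements is 7!/(2!·2!) = 5040/4 = 1260.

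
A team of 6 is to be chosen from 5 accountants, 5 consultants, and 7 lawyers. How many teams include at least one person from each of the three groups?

10325

Total 6-person selections from all 17: C(17,6) = 12376.
Subtract selections that omit an entire group: no accountants → C(12,6) = 924; no consultants → C(12,6) = 924; no lawyers → C(10,6) = 210.
Add back selections omitting two groups (i.e. drawn from a single group): C(5,6) + C(5,6) + C(7,6) = 7.
By inclusion–exclusion: 12376 − 2058 + 7 = 10325.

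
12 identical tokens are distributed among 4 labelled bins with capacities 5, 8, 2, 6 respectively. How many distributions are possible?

106

Without the upper bounds there are C(15,3) = 455 ways to split 12 among 4 bins.
Subtract solutions that violate a single cap (substitute x_i' = x_i − (cap_i+1)): x_1 ≥ 6 gives C(9,3) = 84; x_2 ≥ 9 gives C(6,3) = 20; x_3 ≥ 3 gives C(12,3) = 220; x_4 ≥ 7 gives C(8,3) = 56. Together 380.
Add back pairs where two caps are both exceeded: 0 + 20 + 0 + 1 + 0 + 10 = 31.
By inclusion–exclusion the count is 455 − 380 + 31 = 106.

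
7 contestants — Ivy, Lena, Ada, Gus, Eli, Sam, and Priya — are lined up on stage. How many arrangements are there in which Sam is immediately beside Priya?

Treat {Sam, Priya} as a single unit. There are 6 units to order, and the pair itself can be ordered 2 ways.
That gives 2 × 6! = 2 × 720 = 1440.

1440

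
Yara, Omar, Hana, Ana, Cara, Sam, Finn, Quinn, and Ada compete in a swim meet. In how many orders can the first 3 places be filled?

504

This is an ordered selection of 3 from 9: P(9,3).
That gives 9 × 8 × 7 = 504.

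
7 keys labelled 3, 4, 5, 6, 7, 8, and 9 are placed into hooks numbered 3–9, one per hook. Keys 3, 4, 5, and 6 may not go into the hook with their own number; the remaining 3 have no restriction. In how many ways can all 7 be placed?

2790

Let Aᵢ (for 3 ≤ i ≤ 6) be the placements that put key i in its forbidden hook. Any j of these fix j positions, leaving (7−j)! ways to fill the rest, and there are C(4,j) ways to pick which j.
By inclusion–exclusion, the number of valid placements is Σ_{j=0}^{4} (−1)^j C(4,j)·(7−j)!.
Computing: 5040 − 2880 + 720 − 96 + 6 = 2790.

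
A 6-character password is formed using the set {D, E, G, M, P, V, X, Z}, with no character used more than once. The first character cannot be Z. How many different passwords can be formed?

17640

The first character has 8−1 = 7 choices (anything except Z).
The remaining 5 characters are filled from the other 7 symbols without repetition: 7 × 6 × 5 × 4 × 3 = 2520.
Total: 7 × 2520 = 17640.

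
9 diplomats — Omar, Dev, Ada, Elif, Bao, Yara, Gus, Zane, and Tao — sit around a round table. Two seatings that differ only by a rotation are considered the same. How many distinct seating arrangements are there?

40320

Fix one person's seat to break rotational symmetry; the remaining 8 people can be arranged in (8)! = 40320 ways.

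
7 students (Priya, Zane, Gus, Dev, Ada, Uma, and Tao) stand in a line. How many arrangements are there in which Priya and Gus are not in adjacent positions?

3600

Of the 7! = 5040 arrangements, those with Priya and Gus adjacent number 2 × 6! = 1440 (treat the pair as a block with 2 internal orders).
Complementary counting: 5040 − 1440 = 3600.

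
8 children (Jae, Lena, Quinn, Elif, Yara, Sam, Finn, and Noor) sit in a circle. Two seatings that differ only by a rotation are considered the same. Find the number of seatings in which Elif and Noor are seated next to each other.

1440

Treat {Elif, Noor} as one unit (2 internal orders) and seat the resulting 7 units around the table: (6)! circular arrangements.
So 2 × (6)! = 2 × 720 = 1440.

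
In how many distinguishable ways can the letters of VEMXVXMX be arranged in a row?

VEMXVXMX has 8 letters with M appearing twice, V appearing twice, and X appearing 3 times.
Dividing 8! = 40320 by 3!·2!·2! = 24 for the repeated letters gives 1680.

1680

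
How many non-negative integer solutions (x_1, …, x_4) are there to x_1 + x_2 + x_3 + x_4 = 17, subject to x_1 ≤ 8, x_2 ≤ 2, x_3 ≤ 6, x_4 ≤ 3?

Ignoring the caps, the number of non-negative solutions to x_1+…+x_4 = 17 is C(20,3) = 1140.
Subtract solutions that violate a single cap (substitute x_i' = x_i − (cap_i+1)): x_1 ≥ 9 gives C(11,3) = 165; x_2 ≥ 3 gives C(17,3) = 680; x_3 ≥ 7 gives C(13,3) = 286; x_4 ≥ 4 gives C(16,3) = 560. Together 1691.
Add back pairs where two caps are both exceeded: 56 + 4 + 35 + 120 + 286 + 84 = 585.
Subtract triples: 0 + 4 + 0 + 20 = 24.
By inclusion–exclusion the count is 1140 − 1691 + 585 − 24 = 10.

10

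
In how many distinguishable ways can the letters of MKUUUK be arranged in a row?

60

The 6 letters of MKUUUK have repeats: K appearing twice and U appearing 3 times.
Dividing 6! = 720 by 3!·2! = 12 for the repeated letters gives 60.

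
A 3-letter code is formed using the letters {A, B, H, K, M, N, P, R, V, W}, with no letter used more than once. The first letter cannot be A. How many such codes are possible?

648

The first letter has 10−1 = 9 choices (anything except A).
The remaining 2 letters are filled from the other 9 symbols without repetition: 9 × 8 = 72.
Total: 9 × 72 = 648.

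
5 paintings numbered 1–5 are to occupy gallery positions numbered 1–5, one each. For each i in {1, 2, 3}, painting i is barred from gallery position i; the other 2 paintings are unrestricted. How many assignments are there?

Let Aᵢ (for i ∈ {1, 2, 3}) be the placements that put painting i in its forbidden gallery position. Any j of these fix j positions, leaving (5−j)! ways to fill the rest, and there are C(3,j) ways to pick which j.
By inclusion–exclusion, the number of valid placements is Σ_{j=0}^{3} (−1)^j C(3,j)·(5−j)!.
Computing: 120 − 72 + 18 − 2 = 64.

64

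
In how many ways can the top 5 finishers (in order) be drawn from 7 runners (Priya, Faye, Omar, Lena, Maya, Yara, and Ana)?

2520

This is an ordered selection of 5 from 7: P(7,5).
That gives 7 × 6 × 5 × 4 × 3 = 2520.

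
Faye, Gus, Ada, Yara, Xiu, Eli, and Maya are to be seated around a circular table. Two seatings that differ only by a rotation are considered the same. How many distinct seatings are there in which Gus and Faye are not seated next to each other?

Without the restriction there are (6)! = 720 seatings.
Those with Gus next to Faye: fuse the pair into one unit and seat 6 units around a circle — 2·(5)! = 240.
Subtracting, 720 − 240 = 480.

480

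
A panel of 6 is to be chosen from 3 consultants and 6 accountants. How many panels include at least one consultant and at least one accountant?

83

Unrestricted: C(9,6) = 84 ways to pick any 6 of the 9.
Selections missing a whole group: no consultants → C(6,6) = 1; no accountants → C(3,6) = 0.
Both groups omitted at once is impossible, so 84 − 1 = 83.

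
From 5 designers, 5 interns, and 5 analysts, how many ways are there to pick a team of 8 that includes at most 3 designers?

Split by how many designers are chosen (0 through 3).
Sum: C(5,0)·C(10,8) + C(5,1)·C(10,7) + C(5,2)·C(10,6) + C(5,3)·C(10,5) = 45 + 600 + 2100 + 2520 = 5265.

5265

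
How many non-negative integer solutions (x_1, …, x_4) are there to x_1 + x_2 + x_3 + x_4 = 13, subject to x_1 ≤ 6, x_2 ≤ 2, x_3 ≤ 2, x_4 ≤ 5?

10

By stars and bars, unrestricted non-negative solutions to x_1+…+x_4 = 13 number C(13+3,3) = 560.
Subtract solutions that violate a single cap (substitute x_i' = x_i − (cap_i+1)): x_1 ≥ 7 gives C(9,3) = 84; x_2 ≥ 3 gives C(13,3) = 286; x_3 ≥ 3 gives C(13,3) = 286; x_4 ≥ 6 gives C(10,3) = 120. Together 776.
Add back pairs where two caps are both exceeded: 20 + 20 + 1 + 120 + 35 + 35 = 231.
Subtract triples: 1 + 0 + 0 + 4 = 5.
By inclusion–exclusion the count is 560 − 776 + 231 − 5 = 10.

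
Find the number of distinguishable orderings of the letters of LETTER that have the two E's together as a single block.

Treat the 2 copies of E as a single block. The multiset to arrange is then {EE, L, R, T, T}, 5 items in all.
That gives (5)!/(2!) = 60 arrangements.

60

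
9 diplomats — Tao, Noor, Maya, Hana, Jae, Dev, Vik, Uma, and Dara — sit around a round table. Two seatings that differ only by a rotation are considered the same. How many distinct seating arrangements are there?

40320

Around a circle, 9 distinct people have 9!/9 = (8)! = 40320 rotationally distinct seatings.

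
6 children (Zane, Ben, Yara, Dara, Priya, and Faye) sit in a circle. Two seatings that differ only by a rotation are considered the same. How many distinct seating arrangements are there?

Around a circle, 6 distinct people have 6!/6 = (5)! = 120 rotationally distinct seatings.

120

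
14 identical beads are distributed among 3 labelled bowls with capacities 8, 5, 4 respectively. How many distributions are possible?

By stars and bars, unrestricted non-negative solutions to x_1+…+x_3 = 14 number C(14+2,2) = 120.
Subtract solutions that violate a single cap (substitute x_i' = x_i − (cap_i+1)): x_1 ≥ 9 gives C(7,2) = 21; x_2 ≥ 6 gives C(10,2) = 45; x_3 ≥ 5 gives C(11,2) = 55. Together 121.
Add back pairs where two caps are both exceeded: 0 + 1 + 10 = 11.
By inclusion–exclusion the count is 120 − 121 + 11 = 10.

10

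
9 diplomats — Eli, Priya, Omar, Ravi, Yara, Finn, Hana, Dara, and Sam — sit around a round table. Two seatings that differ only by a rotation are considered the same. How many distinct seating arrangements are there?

40320

Fix one person's seat to break rotational symmetry; the remaining 8 people can be arranged in (8)! = 40320 ways.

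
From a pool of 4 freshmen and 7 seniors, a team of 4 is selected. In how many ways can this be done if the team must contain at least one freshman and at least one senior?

Total 4-person selections from all 11: C(11,4) = 330.
Selections missing a whole group: no freshmen → C(7,4) = 35; no seniors → C(4,4) = 1.
Both groups omitted at once is impossible, so 330 − 36 = 294.

294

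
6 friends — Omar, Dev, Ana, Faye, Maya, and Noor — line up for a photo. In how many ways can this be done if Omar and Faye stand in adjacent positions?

Treat {Omar, Faye} as a single unit. There are 5 units to order, and the pair itself can be ordered 2 ways.
That gives 2 × 5! = 2 × 120 = 240.

240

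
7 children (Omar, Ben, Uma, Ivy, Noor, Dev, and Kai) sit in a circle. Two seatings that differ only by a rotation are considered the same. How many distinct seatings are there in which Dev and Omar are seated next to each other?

Glue Dev and Omar into a block (2 internal orders). Seating 6 units around a circle gives (5)! arrangements.
So 2 × (5)! = 2 × 120 = 240.

240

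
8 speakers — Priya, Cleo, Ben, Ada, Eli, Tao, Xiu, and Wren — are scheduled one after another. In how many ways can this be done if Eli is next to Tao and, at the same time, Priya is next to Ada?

2880

Treat {Eli,Tao} as one block (2 orders) and {Priya,Ada} as another (2 orders).
That leaves 6 units to arrange: 2 × 2 × 6! = 4 × 720 = 2880.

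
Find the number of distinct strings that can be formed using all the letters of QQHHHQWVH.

2520

Letter multiplicities in QQHHHQWVH: H×4, Q×3, V×1, W×1.
The number of distinct arrangements is 9!/(4!·3!) = 362880/144 = 2520.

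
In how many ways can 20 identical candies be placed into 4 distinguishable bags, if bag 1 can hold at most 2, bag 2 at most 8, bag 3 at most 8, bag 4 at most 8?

64

Without the upper bounds there are C(23,3) = 1771 ways to split 20 among 4 bags.
Subtract solutions that violate a single cap (substitute x_i' = x_i − (cap_i+1)): x_1 ≥ 3 gives C(20,3) = 1140; x_2 ≥ 9 gives C(14,3) = 364; x_3 ≥ 9 gives C(14,3) = 364; x_4 ≥ 9 gives C(14,3) = 364. Together 2232.
Add back pairs where two caps are both exceeded: 165 + 165 + 165 + 10 + 10 + 10 = 525.
By inclusion–exclusion the count is 1771 − 2232 + 525 = 64.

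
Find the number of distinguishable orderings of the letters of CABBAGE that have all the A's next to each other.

Treat the 2 copies of A as a single block. The multiset to arrange is then {AA, B, B, C, E, G}, 6 items in all.
That gives (6)!/(2!) = 360 arrangements.

360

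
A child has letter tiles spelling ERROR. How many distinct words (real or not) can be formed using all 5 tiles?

20

The 5 letters of ERROR have repeats: R appearing 3 times.
Dividing 5! = 120 by 3! = 6 for the repeated letters gives 20.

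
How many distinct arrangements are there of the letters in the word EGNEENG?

210

EGNEENG has 7 letters with E appearing 3 times, G appearing twice, and N appearing twice.
The number of distinct arrangements is 7!/(3!·2!·2!) = 5040/24 = 210.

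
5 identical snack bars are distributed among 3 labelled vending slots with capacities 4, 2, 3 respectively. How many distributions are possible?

11

By stars and bars, unrestricted non-negative solutions to x_1+…+x_3 = 5 number C(5+2,2) = 21.
Subtract solutions that violate a single cap (substitute x_i' = x_i − (cap_i+1)): x_1 ≥ 5 gives C(2,2) = 1; x_2 ≥ 3 gives C(4,2) = 6; x_3 ≥ 4 gives C(3,2) = 3. Together 10.
No two caps can be exceeded simultaneously, so the pair terms are all 0.
By inclusion–exclusion the count is 21 − 10 + 0 = 11.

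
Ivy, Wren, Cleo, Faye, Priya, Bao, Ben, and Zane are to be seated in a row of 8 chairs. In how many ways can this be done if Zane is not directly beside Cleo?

30240

There are 8! = 40320 arrangements in all. If Zane and Cleo are adjacent, merging them into one block gives 2·(7)! = 10080 arrangements.
Complementary counting: 40320 − 10080 = 30240.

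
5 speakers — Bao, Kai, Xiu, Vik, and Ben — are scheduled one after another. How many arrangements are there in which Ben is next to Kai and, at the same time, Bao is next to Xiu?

Treat {Ben,Kai} as one block (2 orders) and {Bao,Xiu} as another (2 orders).
That leaves 3 units to arrange: 2 × 2 × 3! = 4 × 6 = 24.

24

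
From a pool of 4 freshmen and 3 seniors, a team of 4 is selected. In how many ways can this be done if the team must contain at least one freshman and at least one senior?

34

Unrestricted: C(7,4) = 35 ways to pick any 4 of the 7.
Selections missing a whole group: no freshmen → C(3,4) = 0; no seniors → C(4,4) = 1.
Both groups omitted at once is impossible, so 35 − 1 = 34.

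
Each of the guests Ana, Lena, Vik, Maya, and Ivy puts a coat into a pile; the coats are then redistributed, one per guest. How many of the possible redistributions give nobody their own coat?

44

Count assignments avoiding every fixed point. For any j of the 5 guests fixed to their own coat, the other 5−j can be arranged in (5−j)! ways.
By inclusion–exclusion this is Σ_{j=0}^{5} (−1)^j C(5,j)·(5−j)!.
Computing: 120 − 120 + 60 − 20 + 5 − 1 = 44.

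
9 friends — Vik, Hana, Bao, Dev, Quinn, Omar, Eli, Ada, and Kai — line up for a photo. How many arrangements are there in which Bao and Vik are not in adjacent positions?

Of the 9! = 362880 arrangements, those with Bao and Vik adjacent number 2 × 8! = 80640 (treat the pair as a block with 2 internal orders).
Complementary counting: 362880 − 80640 = 282240.

282240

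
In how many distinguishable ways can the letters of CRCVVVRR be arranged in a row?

The 8 letters of CRCVVVRR have repeats: C appearing twice, R appearing 3 times, and V appearing 3 times.
Dividing 8! = 40320 by 3!·3!·2! = 72 for the repeated letters gives 560.

560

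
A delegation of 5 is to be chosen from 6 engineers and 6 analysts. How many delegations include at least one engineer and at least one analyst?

Total 5-person selections from all 12: C(12,5) = 792.
Selections missing a whole group: no engineers → C(6,5) = 6; no analysts → C(6,5) = 6.
Both groups omitted at once is impossible, so 792 − 12 = 780.

780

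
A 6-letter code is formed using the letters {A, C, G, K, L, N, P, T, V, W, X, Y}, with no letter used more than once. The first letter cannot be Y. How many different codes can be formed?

609840

The first letter has 12−1 = 11 choices (anything except Y).
The remaining 5 letters are filled from the other 11 symbols without repetition: 11 × 10 × 9 × 8 × 7 = 55440.
Total: 11 × 55440 = 609840.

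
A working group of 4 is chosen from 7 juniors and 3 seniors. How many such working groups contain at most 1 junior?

7

Split by how many juniors are chosen (0 through 1).
Sum: C(7,0)·C(3,4) + C(7,1)·C(3,3) = 0 + 7 = 7.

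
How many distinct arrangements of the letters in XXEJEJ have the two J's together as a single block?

Treat the 2 copies of J as a single block. The multiset to arrange is then {JJ, E, E, X, X}, 5 items in all.
That gives (5)!/(2!·2!) = 30 arrangements.

30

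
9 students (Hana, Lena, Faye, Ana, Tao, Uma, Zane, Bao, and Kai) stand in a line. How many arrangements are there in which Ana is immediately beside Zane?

Treat {Ana, Zane} as a single unit. There are 8 units to order, and the pair itself can be ordered 2 ways.
That gives 2 × 8! = 2 × 40320 = 80640.

80640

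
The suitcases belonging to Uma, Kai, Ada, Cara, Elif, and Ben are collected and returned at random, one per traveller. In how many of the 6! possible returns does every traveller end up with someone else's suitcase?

265

Count assignments avoiding every fixed point. For any j of the 6 travellers fixed to their own suitcase, the other 6−j can be arranged in (6−j)! ways.
By inclusion–exclusion this is Σ_{j=0}^{6} (−1)^j C(6,j)·(6−j)!.
Computing: 720 − 720 + 360 − 120 + 30 − 6 + 1 = 265.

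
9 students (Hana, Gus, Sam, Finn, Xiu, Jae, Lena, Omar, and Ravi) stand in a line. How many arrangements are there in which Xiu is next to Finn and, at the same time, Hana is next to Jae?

Treat {Xiu,Finn} as one block (2 orders) and {Hana,Jae} as another (2 orders).
That leaves 7 units to arrange: 2 × 2 × 7! = 4 × 5040 = 20160.

20160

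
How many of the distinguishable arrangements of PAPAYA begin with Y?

10

Fix Y in the first position and arrange the remaining 5 letters.
Those 5 letters have A appearing 3 times and P appearing twice, giving (5)!/(3!·2!) = 10.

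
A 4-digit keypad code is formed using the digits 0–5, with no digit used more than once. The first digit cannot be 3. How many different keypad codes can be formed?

300

The first digit has 6−1 = 5 choices (anything except 3).
The remaining 3 digits are filled from the other 5 symbols without repetition: 5 × 4 × 3 = 60.
Total: 5 × 60 = 300.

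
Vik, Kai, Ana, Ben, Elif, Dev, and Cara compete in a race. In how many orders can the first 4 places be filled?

There are 7 choices for 1st place, 6 for 2nd, and so on down to 4 for position 4.
That gives 7 × 6 × 5 × 4 = 840.

840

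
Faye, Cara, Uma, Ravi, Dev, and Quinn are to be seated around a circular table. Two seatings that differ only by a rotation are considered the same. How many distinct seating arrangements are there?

Around a circle, 6 distinct people have 6!/6 = (5)! = 120 rotationally distinct seatings.

120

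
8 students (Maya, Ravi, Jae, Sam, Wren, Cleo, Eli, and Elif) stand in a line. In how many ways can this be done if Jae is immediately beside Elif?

Treat {Jae, Elif} as a single unit. There are 7 units to order, and the pair itself can be ordered 2 ways.
That gives 2 × 7! = 2 × 5040 = 10080.

10080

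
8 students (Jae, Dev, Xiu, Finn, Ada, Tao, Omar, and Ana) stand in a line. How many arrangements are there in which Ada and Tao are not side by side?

30240

Of the 8! = 40320 arrangements, those with Ada and Tao adjacent number 2 × 7! = 10080 (treat the pair as a block with 2 internal orders).
So 40320 − 10080 = 30240 arrangements keep them apart.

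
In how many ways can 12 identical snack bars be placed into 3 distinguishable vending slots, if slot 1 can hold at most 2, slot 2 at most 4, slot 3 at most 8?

By stars and bars, unrestricted non-negative solutions to x_1+…+x_3 = 12 number C(12+2,2) = 91.
Subtract solutions that violate a single cap (substitute x_i' = x_i − (cap_i+1)): x_1 ≥ 3 gives C(11,2) = 55; x_2 ≥ 5 gives C(9,2) = 36; x_3 ≥ 9 gives C(5,2) = 10. Together 101.
Add back pairs where two caps are both exceeded: 15 + 1 + 0 = 16.
By inclusion–exclusion the count is 91 − 101 + 16 = 6.

6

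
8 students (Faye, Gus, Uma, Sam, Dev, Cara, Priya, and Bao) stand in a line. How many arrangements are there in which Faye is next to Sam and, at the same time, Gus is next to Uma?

Treat {Faye,Sam} as one block (2 orders) and {Gus,Uma} as another (2 orders).
That leaves 6 units to arrange: 2 × 2 × 6! = 4 × 720 = 2880.

2880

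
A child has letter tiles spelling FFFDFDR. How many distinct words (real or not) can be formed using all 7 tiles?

The 7 letters of FFFDFDR have repeats: D appearing twice and F appearing 4 times.
So there are 7! / (4!·2!) = 105 distinguishable arrangements.

105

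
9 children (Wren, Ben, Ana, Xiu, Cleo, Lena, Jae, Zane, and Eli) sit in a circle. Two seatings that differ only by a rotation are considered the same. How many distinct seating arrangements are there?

Around a circle, 9 distinct people have 9!/9 = (8)! = 40320 rotationally distinct seatings.

40320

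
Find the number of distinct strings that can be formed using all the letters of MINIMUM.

Letter multiplicities in MINIMUM: I×2, M×3, N×1, U×1.
The number of distinct arrangements is 7!/(3!·2!) = 5040/12 = 420.

420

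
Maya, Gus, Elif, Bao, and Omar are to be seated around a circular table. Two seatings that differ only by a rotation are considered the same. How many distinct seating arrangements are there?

24

Around a circle, 5 distinct people have 5!/5 = (4)! = 24 rotationally distinct seatings.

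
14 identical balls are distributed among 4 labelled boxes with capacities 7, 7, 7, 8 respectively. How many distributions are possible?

By stars and bars, unrestricted non-negative solutions to x_1+…+x_4 = 14 number C(14+3,3) = 680.
Subtract solutions that violate a single cap (substitute x_i' = x_i − (cap_i+1)): x_1 ≥ 8 gives C(9,3) = 84; x_2 ≥ 8 gives C(9,3) = 84; x_3 ≥ 8 gives C(9,3) = 84; x_4 ≥ 9 gives C(8,3) = 56. Together 308.
No two caps can be exceeded simultaneously, so the pair terms are all 0.
By inclusion–exclusion the count is 680 − 308 + 0 = 372.

372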